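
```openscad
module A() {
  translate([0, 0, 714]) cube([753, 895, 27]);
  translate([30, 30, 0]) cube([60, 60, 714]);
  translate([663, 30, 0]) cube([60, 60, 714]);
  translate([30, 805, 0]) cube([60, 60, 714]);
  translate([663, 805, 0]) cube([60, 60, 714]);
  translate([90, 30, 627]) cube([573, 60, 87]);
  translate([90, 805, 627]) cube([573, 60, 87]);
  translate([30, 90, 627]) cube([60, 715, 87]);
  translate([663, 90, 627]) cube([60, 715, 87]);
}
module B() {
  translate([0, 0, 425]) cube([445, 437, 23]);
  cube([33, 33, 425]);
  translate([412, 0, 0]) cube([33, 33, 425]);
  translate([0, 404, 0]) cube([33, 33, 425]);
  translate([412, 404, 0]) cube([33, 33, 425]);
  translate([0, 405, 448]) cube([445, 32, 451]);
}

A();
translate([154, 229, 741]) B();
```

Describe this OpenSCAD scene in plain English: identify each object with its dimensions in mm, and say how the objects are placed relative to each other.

A is a rectangular dining table. The top is 753×895×27 mm with its upper surface at z = 741 mm. It stands on four 60×60 mm square legs, each inset 30 mm from the nearest pair of top edges, running from the floor to the underside of the top. Four apron rails, 60 mm thick and 87 mm tall, run between adjacent legs with their top edges flush with the underside of the top and their outer faces flush with the legs' outer faces.

B is a chair. The seat is a 445×437×23 mm slab with its top at z = 448 mm, on four 33×33 mm corner legs (flush with the seat edges, standing on z = 0). A flat backrest 32 mm thick, 451 mm tall, spans the full seat width and rises from the seat top along its +y edge, rear face flush with the rear of the seat.

The chair is on top of the table, centred.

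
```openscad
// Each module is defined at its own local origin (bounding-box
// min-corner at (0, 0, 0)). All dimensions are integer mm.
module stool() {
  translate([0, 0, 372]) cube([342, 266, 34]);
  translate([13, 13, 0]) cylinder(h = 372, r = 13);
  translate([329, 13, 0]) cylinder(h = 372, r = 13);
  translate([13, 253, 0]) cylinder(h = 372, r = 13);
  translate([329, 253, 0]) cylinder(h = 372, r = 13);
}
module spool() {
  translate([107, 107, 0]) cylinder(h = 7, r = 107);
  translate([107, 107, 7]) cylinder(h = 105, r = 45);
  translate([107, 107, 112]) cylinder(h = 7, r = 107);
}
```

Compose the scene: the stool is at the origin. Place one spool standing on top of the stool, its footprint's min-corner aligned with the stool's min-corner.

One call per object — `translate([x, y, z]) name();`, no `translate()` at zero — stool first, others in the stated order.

stool();
translate([0, 0, 406]) spool();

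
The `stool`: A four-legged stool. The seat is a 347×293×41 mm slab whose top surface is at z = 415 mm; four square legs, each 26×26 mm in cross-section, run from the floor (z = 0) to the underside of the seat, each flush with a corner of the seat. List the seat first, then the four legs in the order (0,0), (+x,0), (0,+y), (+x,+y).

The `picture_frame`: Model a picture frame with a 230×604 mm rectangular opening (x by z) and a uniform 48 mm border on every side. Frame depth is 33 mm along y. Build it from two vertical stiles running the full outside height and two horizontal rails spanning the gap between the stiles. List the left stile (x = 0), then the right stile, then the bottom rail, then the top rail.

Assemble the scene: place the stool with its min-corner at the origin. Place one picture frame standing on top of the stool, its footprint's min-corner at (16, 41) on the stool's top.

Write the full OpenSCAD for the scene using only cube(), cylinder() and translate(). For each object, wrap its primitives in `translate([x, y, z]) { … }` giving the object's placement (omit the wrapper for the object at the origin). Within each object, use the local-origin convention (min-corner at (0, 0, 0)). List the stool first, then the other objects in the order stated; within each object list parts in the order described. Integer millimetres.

translate([0, 0, 374]) cube([347, 293, 41]);
cube([26, 26, 374]);
translate([321, 0, 0]) cube([26, 26, 374]);
translate([0, 267, 0]) cube([26, 26, 374]);
translate([321, 267, 0]) cube([26, 26, 374]);
translate([16, 41, 415]) {
  cube([48, 33, 700]);
  translate([278, 0, 0]) cube([48, 33, 700]);
  translate([48, 0, 0]) cube([230, 33, 48]);
  translate([48, 0, 652]) cube([230, 33, 48]);
}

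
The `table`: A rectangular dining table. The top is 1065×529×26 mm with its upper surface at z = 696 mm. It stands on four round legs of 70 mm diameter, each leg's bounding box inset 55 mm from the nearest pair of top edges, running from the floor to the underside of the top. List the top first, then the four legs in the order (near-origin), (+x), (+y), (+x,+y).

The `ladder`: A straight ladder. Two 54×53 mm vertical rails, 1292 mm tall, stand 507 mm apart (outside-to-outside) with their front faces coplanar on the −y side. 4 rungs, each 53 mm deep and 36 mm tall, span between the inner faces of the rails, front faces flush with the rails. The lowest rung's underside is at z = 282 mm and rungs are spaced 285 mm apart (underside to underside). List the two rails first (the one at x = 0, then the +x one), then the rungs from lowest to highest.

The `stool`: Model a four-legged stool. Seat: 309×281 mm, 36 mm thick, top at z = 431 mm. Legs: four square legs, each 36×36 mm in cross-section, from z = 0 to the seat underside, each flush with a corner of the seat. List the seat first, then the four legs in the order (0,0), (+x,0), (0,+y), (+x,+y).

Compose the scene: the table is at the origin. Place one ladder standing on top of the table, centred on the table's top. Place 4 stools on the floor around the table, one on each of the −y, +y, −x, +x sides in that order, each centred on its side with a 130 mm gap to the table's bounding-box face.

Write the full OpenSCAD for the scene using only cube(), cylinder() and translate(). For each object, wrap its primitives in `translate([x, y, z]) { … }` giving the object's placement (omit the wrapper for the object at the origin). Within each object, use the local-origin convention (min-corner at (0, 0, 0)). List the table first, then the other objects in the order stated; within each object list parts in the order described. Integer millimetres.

translate([0, 0, 670]) cube([1065, 529, 26]);
translate([90, 90, 0]) cylinder(h = 670, r = 35);
translate([975, 90, 0]) cylinder(h = 670, r = 35);
translate([90, 439, 0]) cylinder(h = 670, r = 35);
translate([975, 439, 0]) cylinder(h = 670, r = 35);
translate([279, 238, 696]) {
  cube([54, 53, 1292]);
  translate([453, 0, 0]) cube([54, 53, 1292]);
  translate([54, 0, 282]) cube([399, 53, 36]);
  translate([54, 0, 567]) cube([399, 53, 36]);
  translate([54, 0, 852]) cube([399, 53, 36]);
  translate([54, 0, 1137]) cube([399, 53, 36]);
}
translate([378, -411, 0]) {
  translate([0, 0, 395]) cube([309, 281, 36]);
  cube([36, 36, 395]);
  translate([273, 0, 0]) cube([36, 36, 395]);
  translate([0, 245, 0]) cube([36, 36, 395]);
  translate([273, 245, 0]) cube([36, 36, 395]);
}
translate([378, 659, 0]) {
  translate([0, 0, 395]) cube([309, 281, 36]);
  cube([36, 36, 395]);
  translate([273, 0, 0]) cube([36, 36, 395]);
  translate([0, 245, 0]) cube([36, 36, 395]);
  translate([273, 245, 0]) cube([36, 36, 395]);
}
translate([-439, 124, 0]) {
  translate([0, 0, 395]) cube([309, 281, 36]);
  cube([36, 36, 395]);
  translate([273, 0, 0]) cube([36, 36, 395]);
  translate([0, 245, 0]) cube([36, 36, 395]);
  translate([273, 245, 0]) cube([36, 36, 395]);
}
translate([1195, 124, 0]) {
  translate([0, 0, 395]) cube([309, 281, 36]);
  cube([36, 36, 395]);
  translate([273, 0, 0]) cube([36, 36, 395]);
  translate([0, 245, 0]) cube([36, 36, 395]);
  translate([273, 245, 0]) cube([36, 36, 395]);
}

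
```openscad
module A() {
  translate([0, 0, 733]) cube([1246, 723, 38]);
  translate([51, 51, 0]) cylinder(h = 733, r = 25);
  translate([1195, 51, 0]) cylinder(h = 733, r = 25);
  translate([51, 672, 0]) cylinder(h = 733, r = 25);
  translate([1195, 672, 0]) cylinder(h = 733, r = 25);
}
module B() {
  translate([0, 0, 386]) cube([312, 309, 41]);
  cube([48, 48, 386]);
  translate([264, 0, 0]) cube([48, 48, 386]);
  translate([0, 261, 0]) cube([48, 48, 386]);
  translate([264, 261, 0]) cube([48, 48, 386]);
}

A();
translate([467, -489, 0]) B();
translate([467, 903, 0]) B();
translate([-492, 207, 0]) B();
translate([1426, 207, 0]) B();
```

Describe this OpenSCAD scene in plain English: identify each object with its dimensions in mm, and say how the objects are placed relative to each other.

A is a table: top 1246 mm (x) × 723 mm (y), 38 mm thick, upper face at z = 771 mm, on four round legs of 50 mm diameter, each leg's bounding box inset 26 mm from the nearest pair of top edges, running from z = 0 to the bottom of the top.

B is a simple wooden stool: a rectangular seat 312 mm (x) by 309 mm (y), 41 mm thick, top face at z = 427 mm, on four square legs, each 48×48 mm in cross-section. The legs rest on z = 0, each flush with a corner of the seat.

Four stools sit around the table at the −y, +y, −x, +x sides.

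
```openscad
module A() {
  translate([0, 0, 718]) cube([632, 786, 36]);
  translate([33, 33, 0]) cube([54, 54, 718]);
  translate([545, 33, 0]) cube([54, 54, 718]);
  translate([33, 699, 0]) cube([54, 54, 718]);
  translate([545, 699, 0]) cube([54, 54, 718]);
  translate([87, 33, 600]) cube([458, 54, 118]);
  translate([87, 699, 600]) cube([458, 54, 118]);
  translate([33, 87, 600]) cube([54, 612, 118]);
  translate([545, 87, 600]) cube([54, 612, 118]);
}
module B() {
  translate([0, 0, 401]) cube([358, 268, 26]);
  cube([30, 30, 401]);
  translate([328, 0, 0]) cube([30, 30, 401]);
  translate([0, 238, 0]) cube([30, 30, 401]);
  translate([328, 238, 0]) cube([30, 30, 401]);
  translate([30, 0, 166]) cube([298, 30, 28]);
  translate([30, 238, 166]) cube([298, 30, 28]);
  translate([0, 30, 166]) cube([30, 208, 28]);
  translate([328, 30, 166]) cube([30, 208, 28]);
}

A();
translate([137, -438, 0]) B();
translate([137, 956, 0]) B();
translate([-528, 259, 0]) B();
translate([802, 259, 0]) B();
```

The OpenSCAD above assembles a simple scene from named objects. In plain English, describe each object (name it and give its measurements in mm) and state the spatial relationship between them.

A is a table: top 632 mm (x) × 786 mm (y), 36 mm thick, upper face at z = 754 mm, on four 54×54 mm square legs, each inset 33 mm from the nearest pair of top edges, running from z = 0 to the bottom of the top. Four apron rails, 54 mm thick and 118 mm tall, run between adjacent legs with their top edges flush with the underside of the top and their outer faces flush with the legs' outer faces.

B is a simple wooden stool: a rectangular seat 358 mm (x) by 268 mm (y), 26 mm thick, top face at z = 427 mm, on four square legs, each 30×30 mm in cross-section. The legs rest on z = 0, each flush with a corner of the seat. Four stretchers, 30 mm wide and 28 mm tall, connect adjacent legs with their undersides at z = 166 mm, each running between the inner faces of the legs it joins and aligned with the legs' outer faces on the other axis.

Four stools sit around the table at the −y, +y, −x, +x sides.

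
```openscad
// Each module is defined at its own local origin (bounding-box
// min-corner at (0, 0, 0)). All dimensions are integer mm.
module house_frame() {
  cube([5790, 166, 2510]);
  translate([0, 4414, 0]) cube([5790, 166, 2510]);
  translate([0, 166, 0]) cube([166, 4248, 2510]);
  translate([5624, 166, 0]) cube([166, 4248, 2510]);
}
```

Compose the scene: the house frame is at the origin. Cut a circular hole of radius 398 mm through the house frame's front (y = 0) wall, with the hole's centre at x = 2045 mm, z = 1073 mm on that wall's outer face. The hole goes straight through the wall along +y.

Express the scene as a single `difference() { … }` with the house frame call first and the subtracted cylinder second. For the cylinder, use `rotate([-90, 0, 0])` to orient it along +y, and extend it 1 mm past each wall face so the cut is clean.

difference() {
  house_frame();
  translate([2045, -1, 1073]) rotate([-90, 0, 0]) cylinder(h = 168, r = 398);
}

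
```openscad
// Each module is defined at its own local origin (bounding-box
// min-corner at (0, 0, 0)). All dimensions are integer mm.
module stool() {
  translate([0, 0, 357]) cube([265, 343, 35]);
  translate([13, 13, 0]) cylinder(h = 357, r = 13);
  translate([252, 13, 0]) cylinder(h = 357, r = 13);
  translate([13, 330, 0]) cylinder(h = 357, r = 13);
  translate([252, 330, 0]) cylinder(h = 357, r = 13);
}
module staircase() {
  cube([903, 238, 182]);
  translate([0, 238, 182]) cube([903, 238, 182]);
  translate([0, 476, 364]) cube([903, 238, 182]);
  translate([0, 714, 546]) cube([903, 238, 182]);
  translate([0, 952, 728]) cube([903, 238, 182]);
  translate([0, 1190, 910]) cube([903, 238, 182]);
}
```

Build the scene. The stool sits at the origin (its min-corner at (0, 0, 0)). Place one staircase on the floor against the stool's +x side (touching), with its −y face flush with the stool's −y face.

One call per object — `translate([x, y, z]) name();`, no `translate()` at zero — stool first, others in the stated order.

stool();
translate([265, 0, 0]) staircase();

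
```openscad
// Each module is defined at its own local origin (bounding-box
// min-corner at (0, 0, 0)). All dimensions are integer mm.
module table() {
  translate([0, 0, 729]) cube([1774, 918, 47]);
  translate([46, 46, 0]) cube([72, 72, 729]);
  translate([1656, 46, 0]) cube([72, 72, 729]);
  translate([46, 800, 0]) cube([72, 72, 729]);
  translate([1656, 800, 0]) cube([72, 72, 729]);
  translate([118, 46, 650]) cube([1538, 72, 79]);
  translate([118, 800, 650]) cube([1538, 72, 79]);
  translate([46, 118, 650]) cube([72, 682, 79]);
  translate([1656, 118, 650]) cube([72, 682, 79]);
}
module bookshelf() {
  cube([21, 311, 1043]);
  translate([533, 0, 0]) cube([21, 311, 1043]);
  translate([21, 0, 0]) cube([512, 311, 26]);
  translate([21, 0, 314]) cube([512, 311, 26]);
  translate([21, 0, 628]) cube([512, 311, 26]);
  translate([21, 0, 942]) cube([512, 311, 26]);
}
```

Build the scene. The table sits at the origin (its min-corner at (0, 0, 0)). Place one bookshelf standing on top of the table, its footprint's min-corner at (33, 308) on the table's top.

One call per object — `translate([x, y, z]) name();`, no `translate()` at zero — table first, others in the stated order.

table();
translate([33, 308, 776]) bookshelf();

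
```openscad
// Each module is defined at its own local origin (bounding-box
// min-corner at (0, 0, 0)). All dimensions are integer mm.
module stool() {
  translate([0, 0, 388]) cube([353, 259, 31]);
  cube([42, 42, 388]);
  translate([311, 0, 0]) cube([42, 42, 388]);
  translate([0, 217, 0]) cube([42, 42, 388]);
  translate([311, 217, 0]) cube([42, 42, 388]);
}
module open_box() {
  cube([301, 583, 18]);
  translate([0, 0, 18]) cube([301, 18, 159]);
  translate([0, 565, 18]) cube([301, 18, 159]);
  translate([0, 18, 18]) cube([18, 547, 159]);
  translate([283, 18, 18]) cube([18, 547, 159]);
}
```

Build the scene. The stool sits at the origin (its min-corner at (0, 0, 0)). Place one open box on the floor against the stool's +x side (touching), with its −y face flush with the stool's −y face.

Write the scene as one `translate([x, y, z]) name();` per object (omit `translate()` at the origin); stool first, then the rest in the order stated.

stool();
translate([353, 0, 0]) open_box();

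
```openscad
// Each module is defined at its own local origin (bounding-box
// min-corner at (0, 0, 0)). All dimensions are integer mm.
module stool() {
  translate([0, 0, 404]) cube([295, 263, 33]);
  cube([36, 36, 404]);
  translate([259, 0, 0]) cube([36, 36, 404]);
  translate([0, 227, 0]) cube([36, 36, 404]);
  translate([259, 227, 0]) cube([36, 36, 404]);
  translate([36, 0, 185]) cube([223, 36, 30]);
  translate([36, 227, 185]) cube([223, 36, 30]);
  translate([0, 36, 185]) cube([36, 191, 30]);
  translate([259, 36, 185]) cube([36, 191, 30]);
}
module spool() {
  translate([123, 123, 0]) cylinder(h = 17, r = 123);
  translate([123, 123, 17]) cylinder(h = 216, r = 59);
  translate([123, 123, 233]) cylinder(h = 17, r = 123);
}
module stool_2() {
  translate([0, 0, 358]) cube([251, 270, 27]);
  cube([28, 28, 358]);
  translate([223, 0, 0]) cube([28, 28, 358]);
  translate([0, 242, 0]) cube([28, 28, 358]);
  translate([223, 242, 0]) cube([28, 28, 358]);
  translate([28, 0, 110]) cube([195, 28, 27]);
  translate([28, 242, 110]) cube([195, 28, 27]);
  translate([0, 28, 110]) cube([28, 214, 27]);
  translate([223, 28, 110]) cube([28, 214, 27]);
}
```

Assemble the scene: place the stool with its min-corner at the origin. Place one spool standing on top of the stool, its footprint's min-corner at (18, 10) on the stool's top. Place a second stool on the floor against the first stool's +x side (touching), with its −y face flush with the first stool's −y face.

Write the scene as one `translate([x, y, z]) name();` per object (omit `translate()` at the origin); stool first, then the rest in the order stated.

stool();
translate([18, 10, 437]) spool();
translate([295, 0, 0]) stool_2();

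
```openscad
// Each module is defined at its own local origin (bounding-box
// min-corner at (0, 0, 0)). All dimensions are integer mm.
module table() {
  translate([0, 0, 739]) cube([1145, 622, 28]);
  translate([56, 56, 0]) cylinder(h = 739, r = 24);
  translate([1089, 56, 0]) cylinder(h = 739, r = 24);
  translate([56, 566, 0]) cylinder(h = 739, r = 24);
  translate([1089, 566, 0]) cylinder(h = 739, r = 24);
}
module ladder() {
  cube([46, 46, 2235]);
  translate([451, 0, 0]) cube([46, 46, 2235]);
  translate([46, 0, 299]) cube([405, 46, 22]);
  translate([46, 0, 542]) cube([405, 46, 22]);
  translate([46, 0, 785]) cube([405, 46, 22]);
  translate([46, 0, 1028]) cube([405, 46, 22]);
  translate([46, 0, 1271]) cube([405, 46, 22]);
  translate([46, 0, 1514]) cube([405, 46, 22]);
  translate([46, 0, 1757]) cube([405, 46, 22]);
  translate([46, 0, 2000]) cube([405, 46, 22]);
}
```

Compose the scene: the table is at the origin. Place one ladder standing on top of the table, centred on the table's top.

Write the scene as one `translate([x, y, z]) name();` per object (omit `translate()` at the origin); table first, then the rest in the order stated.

table();
translate([324, 288, 767]) ladder();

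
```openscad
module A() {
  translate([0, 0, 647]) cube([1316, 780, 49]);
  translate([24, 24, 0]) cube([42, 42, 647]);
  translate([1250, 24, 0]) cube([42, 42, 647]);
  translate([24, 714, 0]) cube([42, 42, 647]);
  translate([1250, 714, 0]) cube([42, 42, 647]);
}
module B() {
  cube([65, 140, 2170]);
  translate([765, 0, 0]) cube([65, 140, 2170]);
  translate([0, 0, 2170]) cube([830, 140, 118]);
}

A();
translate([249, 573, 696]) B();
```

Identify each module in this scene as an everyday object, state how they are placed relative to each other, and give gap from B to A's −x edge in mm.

The door frame's min-x is at 249; the table's min-x is 0; gap = 249 mm.

A is a table. B is a door frame. The door frame is on top of the table. The gap from the door frame to the table's −x edge is 249 mm.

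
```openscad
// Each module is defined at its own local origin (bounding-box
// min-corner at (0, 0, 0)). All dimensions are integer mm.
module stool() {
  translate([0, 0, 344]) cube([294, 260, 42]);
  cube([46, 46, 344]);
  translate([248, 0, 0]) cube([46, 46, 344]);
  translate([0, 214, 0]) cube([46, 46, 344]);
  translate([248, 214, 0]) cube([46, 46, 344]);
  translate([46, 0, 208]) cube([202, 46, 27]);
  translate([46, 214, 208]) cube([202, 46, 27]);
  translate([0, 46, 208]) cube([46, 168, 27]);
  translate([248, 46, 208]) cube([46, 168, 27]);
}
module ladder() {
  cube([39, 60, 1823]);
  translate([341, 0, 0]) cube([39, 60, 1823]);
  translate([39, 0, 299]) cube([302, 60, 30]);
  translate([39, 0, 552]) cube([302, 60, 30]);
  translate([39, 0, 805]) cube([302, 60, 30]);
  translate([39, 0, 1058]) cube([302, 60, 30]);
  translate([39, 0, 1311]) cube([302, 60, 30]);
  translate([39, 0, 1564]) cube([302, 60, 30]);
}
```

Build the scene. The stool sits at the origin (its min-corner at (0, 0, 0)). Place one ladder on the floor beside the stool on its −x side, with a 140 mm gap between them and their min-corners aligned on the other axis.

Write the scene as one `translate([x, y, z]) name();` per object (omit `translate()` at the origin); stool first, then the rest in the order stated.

stool();
translate([-520, 0, 0]) ladder();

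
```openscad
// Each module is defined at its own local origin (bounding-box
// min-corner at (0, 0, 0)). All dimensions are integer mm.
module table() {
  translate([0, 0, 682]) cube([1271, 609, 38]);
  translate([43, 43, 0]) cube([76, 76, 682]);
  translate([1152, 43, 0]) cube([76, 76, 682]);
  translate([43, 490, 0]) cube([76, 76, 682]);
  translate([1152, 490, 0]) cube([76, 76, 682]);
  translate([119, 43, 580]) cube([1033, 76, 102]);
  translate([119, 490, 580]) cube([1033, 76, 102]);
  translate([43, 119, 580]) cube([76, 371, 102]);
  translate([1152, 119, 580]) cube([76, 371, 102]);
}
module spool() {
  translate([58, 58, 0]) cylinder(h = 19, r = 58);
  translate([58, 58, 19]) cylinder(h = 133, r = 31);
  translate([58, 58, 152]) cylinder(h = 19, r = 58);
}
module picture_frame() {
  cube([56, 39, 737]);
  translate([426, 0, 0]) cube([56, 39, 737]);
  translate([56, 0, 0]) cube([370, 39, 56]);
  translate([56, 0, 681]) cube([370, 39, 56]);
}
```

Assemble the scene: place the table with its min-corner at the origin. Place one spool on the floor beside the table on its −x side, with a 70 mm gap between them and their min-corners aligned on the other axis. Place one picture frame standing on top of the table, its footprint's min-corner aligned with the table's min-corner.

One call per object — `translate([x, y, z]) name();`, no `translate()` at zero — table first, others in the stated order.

table();
translate([-186, 0, 0]) spool();
translate([0, 0, 720]) picture_frame();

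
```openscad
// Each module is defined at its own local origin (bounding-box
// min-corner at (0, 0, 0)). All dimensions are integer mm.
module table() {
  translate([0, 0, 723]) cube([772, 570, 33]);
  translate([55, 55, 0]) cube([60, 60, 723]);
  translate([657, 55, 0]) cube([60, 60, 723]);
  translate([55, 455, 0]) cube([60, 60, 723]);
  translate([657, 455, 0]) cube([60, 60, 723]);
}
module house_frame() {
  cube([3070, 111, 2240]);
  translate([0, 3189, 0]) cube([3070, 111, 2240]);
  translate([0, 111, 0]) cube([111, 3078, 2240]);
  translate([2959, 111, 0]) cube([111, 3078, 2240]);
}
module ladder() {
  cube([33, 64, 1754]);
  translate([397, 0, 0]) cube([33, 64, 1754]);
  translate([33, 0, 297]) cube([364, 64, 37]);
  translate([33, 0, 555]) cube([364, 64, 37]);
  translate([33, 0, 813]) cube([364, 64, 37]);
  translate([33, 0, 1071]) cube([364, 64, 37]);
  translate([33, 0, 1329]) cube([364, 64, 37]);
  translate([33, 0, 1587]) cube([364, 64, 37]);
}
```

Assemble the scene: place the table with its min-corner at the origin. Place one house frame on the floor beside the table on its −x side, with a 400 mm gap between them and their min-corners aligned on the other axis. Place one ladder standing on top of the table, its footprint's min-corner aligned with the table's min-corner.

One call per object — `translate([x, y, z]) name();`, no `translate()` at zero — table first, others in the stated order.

table();
translate([-3470, 0, 0]) house_frame();
translate([0, 0, 756]) ladder();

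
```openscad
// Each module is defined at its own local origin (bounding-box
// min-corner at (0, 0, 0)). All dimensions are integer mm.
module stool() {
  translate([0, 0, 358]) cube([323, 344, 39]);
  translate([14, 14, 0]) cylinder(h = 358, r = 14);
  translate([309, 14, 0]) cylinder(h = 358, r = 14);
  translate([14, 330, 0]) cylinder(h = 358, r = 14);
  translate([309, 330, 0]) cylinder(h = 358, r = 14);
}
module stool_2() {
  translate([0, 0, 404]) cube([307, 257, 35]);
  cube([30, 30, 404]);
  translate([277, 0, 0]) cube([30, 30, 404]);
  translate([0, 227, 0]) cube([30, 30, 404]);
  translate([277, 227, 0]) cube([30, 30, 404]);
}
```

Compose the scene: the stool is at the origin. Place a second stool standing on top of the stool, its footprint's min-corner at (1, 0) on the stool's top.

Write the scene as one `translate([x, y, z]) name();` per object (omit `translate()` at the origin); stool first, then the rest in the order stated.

stool();
translate([1, 0, 397]) stool_2();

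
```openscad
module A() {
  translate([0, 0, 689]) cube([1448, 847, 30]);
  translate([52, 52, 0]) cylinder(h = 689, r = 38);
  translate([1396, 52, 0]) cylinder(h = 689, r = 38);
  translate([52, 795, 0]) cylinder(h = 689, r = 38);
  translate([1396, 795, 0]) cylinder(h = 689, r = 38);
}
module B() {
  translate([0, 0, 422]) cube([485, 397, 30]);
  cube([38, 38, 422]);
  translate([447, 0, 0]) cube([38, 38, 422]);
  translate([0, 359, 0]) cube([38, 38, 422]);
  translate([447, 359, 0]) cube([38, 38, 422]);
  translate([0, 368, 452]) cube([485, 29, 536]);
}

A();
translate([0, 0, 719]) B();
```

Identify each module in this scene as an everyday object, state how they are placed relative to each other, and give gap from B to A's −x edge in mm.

A is a table. B is a chair. The chair is on top of the table. The gap from the chair to the table's −x edge is 0 mm.

The chair's min-x is at 0; the table's min-x is 0; gap = 0 mm.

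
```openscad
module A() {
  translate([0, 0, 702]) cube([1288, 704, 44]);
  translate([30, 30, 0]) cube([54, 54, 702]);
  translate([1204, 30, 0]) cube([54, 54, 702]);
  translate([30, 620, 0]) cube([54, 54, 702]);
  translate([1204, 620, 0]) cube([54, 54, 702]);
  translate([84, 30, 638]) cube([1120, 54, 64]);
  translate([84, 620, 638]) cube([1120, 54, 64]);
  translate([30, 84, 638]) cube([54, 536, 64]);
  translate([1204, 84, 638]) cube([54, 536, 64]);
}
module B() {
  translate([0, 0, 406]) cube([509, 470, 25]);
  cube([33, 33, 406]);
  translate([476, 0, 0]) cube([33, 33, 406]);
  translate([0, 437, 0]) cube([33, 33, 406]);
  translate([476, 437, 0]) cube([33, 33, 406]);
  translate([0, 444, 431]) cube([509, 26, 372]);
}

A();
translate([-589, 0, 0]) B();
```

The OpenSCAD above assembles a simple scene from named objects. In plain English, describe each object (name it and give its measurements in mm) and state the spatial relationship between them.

A is a table with a 1288×704 mm rectangular top, 44 mm thick, top surface at z = 746 mm, supported by four 54×54 mm square legs, each inset 30 mm from the nearest pair of top edges, running from the floor. Four apron rails, 54 mm thick and 64 mm tall, run between adjacent legs with their top edges flush with the underside of the top and their outer faces flush with the legs' outer faces.

B is a chair. The seat is a 509×470×25 mm slab with its top at z = 431 mm, on four 33×33 mm corner legs (flush with the seat edges, standing on z = 0). A flat backrest 26 mm thick, 372 mm tall, spans the full seat width and rises from the seat top along its +y edge, rear face flush with the rear of the seat.

The chair is on the floor beside the table on its −x side.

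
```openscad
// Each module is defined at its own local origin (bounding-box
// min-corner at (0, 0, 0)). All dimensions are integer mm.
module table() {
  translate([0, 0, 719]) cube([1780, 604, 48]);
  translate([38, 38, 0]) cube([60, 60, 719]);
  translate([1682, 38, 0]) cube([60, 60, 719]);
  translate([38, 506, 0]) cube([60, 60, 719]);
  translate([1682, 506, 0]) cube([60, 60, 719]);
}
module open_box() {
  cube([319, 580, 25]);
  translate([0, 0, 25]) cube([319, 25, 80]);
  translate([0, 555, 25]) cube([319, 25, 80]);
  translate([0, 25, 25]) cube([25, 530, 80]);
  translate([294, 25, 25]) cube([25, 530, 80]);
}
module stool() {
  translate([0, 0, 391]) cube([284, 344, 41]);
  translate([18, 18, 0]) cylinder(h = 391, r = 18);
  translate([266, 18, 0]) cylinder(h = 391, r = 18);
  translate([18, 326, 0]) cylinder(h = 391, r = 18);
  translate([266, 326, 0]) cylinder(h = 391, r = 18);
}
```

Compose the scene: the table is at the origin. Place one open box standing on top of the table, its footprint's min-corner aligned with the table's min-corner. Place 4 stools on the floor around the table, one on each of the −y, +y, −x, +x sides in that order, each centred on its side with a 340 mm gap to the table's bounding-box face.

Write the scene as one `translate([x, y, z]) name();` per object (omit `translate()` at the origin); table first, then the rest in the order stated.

table();
translate([0, 0, 767]) open_box();
translate([748, -684, 0]) stool();
translate([748, 944, 0]) stool();
translate([-624, 130, 0]) stool();
translate([2120, 130, 0]) stool();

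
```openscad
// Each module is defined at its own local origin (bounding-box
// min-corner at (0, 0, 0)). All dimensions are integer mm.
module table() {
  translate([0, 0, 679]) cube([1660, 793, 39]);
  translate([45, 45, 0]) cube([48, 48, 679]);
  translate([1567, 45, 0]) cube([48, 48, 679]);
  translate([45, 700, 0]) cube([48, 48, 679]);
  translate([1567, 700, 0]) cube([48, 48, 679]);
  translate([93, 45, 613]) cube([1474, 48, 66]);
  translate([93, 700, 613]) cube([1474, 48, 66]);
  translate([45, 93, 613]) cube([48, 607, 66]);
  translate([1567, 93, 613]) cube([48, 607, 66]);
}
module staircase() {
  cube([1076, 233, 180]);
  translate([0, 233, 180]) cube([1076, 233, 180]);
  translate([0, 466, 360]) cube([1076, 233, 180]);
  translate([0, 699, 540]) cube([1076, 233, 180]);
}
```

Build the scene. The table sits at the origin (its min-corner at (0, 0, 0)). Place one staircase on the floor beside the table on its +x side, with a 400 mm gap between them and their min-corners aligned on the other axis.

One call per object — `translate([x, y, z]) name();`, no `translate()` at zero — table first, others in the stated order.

table();
translate([2060, 0, 0]) staircase();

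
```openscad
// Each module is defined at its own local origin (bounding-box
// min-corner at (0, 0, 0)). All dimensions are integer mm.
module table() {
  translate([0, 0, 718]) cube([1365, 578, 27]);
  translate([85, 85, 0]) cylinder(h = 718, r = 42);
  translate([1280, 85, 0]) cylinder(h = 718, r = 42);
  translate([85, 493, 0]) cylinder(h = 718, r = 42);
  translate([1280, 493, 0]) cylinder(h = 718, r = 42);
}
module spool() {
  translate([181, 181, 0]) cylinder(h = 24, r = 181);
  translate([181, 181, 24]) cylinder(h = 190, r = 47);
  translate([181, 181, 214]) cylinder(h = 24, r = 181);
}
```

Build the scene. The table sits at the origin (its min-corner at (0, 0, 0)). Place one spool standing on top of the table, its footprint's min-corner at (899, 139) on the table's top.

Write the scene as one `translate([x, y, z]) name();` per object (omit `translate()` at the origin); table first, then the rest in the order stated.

table();
translate([899, 139, 745]) spool();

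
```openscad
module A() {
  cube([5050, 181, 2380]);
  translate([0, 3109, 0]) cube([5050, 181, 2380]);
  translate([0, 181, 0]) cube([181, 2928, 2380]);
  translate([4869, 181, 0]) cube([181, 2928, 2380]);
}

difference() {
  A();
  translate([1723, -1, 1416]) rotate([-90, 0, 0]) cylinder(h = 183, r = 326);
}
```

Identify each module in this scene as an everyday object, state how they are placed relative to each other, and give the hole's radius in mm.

A is a house frame. The house frame has a circular hole through its front wall. The hole's radius is 326 mm.

The subtracted cylinder has r = 326 mm.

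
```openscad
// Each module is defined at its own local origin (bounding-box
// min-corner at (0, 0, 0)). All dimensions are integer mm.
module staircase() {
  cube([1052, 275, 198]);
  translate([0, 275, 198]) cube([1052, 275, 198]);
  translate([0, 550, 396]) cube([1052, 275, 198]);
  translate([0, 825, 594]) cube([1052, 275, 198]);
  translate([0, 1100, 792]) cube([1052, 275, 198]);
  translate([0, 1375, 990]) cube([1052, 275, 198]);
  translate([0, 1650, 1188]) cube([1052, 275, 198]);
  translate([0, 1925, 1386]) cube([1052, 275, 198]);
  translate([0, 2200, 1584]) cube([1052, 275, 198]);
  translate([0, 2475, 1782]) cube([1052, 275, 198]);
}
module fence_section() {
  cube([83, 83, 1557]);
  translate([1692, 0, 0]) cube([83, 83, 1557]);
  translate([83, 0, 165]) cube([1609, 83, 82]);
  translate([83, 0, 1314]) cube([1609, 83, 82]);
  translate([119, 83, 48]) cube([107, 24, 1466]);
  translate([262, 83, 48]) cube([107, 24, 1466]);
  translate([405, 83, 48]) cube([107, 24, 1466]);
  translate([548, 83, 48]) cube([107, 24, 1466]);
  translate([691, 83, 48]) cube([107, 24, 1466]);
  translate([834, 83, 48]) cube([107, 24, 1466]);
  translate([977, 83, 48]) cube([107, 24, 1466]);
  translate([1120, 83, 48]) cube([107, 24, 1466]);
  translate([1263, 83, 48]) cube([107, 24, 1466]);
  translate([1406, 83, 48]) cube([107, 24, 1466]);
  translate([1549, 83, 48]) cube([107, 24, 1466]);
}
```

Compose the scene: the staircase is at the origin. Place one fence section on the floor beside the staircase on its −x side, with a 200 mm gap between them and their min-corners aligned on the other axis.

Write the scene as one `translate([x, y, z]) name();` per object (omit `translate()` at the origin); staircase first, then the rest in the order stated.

staircase();
translate([-1975, 0, 0]) fence_section();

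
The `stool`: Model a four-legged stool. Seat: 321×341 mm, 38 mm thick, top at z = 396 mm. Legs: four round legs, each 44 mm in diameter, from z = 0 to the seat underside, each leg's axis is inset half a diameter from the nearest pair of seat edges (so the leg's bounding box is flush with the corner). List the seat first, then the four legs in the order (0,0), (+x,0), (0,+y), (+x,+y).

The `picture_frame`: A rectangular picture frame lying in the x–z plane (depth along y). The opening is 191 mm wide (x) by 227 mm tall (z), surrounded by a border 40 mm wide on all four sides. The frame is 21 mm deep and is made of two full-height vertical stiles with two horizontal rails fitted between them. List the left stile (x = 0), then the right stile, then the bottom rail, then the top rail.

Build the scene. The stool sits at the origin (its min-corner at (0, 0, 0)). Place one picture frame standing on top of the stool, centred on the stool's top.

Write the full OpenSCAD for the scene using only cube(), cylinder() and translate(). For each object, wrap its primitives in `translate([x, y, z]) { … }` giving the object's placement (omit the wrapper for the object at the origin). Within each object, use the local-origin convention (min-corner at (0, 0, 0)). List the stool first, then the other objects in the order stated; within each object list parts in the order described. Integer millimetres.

translate([0, 0, 358]) cube([321, 341, 38]);
translate([22, 22, 0]) cylinder(h = 358, r = 22);
translate([299, 22, 0]) cylinder(h = 358, r = 22);
translate([22, 319, 0]) cylinder(h = 358, r = 22);
translate([299, 319, 0]) cylinder(h = 358, r = 22);
translate([25, 160, 396]) {
  cube([40, 21, 307]);
  translate([231, 0, 0]) cube([40, 21, 307]);
  translate([40, 0, 0]) cube([191, 21, 40]);
  translate([40, 0, 267]) cube([191, 21, 40]);
}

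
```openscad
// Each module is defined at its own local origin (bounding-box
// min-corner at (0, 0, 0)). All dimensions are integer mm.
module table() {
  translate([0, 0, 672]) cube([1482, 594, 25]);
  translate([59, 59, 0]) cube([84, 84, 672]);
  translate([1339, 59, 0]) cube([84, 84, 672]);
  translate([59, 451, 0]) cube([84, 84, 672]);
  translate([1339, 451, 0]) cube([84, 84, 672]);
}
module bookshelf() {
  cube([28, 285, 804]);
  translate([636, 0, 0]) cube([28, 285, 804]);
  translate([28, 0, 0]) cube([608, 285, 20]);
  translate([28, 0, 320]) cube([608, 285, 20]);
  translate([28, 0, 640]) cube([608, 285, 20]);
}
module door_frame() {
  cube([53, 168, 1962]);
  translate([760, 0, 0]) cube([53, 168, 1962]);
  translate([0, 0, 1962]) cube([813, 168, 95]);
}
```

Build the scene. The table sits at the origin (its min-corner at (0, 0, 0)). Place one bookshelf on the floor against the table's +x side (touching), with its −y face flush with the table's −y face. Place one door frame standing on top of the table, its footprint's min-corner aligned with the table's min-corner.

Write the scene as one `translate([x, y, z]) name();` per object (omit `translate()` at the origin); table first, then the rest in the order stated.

table();
translate([1482, 0, 0]) bookshelf();
translate([0, 0, 697]) door_frame();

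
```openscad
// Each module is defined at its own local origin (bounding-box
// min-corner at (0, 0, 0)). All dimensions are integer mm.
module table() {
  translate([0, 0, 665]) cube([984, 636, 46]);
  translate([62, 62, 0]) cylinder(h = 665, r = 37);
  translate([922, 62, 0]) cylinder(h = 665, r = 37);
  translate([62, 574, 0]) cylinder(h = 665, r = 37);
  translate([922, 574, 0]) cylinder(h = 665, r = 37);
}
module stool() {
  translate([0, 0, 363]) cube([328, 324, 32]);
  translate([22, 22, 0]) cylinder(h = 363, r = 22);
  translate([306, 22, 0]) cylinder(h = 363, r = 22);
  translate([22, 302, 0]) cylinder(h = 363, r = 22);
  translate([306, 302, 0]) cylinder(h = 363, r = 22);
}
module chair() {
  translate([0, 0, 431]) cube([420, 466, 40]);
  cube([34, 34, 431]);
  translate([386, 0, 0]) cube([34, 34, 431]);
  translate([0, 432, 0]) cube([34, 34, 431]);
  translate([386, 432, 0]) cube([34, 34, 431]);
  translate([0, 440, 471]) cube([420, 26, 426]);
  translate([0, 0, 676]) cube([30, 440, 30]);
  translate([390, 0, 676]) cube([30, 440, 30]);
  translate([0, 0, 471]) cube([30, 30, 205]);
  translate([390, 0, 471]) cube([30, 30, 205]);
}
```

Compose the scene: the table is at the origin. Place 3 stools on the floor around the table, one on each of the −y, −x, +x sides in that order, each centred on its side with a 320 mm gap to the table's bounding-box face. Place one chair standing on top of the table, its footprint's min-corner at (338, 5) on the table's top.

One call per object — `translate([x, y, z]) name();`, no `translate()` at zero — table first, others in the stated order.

table();
translate([328, -644, 0]) stool();
translate([-648, 156, 0]) stool();
translate([1304, 156, 0]) stool();
translate([338, 5, 711]) chair();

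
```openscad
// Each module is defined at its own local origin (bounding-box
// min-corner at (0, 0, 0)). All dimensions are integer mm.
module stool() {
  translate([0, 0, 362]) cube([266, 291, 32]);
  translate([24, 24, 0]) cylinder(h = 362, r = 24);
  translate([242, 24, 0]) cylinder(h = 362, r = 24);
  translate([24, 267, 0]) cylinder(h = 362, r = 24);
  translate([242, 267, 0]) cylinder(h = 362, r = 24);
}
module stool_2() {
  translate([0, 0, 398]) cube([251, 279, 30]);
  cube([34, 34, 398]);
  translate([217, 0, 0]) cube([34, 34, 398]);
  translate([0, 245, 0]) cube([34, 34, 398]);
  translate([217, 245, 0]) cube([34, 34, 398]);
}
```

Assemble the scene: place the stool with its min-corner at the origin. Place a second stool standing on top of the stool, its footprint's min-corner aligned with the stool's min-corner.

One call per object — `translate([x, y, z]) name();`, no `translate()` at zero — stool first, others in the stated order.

stool();
translate([0, 0, 394]) stool_2();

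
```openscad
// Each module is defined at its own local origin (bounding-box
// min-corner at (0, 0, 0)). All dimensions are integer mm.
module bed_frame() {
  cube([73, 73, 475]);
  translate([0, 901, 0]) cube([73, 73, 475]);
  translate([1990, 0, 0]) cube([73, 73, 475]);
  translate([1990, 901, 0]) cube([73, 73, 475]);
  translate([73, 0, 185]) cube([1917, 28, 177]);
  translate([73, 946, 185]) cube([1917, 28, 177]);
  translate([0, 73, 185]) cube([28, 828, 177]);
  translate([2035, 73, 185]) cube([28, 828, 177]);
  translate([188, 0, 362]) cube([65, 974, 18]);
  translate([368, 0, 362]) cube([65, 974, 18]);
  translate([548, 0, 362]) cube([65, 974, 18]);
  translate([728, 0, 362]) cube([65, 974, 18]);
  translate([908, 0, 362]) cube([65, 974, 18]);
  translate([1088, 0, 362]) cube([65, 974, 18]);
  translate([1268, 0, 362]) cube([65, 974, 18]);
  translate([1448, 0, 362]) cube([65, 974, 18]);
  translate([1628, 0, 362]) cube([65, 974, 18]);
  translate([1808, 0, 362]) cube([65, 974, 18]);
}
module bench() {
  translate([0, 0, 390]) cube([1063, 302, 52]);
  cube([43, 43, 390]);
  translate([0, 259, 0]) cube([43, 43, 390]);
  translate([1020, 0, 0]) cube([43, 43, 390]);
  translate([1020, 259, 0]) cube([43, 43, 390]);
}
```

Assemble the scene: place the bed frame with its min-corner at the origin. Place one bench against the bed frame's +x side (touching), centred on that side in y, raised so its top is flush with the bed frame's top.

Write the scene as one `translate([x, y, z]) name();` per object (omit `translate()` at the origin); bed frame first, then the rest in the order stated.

bed_frame();
translate([2063, 336, 33]) bench();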